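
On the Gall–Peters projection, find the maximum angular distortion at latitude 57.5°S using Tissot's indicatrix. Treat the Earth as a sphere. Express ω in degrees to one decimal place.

31.1°

The Gall–Peters projection is cylindrical equal-area with φ₀ = 45°. For cylindrical equal-area with standard parallel φ₀, h = cos φ / cos φ₀ and k = cos φ₀ / cos φ, so h·k = 1.
At 57.5°: h = 0.7599, k = 1.316; principal scales a = 1.316, b = 0.7599.
sin(ω/2) = (a − b)/(a + b) = 0.5562/2.076 = 0.2679, so ω = 2 arcsin(0.2679) ≈ 31.1°.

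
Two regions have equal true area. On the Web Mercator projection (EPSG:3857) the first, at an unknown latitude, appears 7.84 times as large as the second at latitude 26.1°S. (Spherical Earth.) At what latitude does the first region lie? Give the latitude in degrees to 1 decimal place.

71.3°

For equal true areas on Mercator, apparent areas scale as sec²φ, so the ratio is cos²φ₂ / cos²φ₁.
cos²φ₂ / cos²φ₁ = 7.84  ⇒  cos φ₁ = cos 26.1° / √7.84 = 0.8980/2.800 = 0.3207.
φ₁ = arccos(0.3207) ≈ 71.3°.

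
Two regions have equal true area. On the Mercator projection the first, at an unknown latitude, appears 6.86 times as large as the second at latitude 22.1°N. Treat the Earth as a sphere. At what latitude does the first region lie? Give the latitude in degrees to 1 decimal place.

For equal true areas on Mercator, apparent areas scale as sec²φ, so the ratio is cos²φ₂ / cos²φ₁.
cos²φ₂ / cos²φ₁ = 6.86  ⇒  cos φ₁ = cos 22.1° / √6.86 = 0.9265/2.619 = 0.3538.
φ₁ = arccos(0.3538) ≈ 69.3°.

69.3°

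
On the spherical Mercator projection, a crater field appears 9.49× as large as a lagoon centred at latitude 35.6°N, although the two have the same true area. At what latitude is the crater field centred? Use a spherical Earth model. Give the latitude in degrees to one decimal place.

Mercator areal scale is sec²φ, so apparent-area ratio = sec²φ₁ / sec²φ₂ = cos²φ₂ / cos²φ₁.
cos²φ₂ / cos²φ₁ = 9.49  ⇒  cos φ₁ = cos 35.6° / √9.49 = 0.8131/3.081 = 0.2639.
φ₁ = arccos(0.2639) ≈ 74.7°.

74.7°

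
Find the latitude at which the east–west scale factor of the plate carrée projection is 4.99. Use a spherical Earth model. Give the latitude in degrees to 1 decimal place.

Plate carrée: h = 1, k = sec φ along parallels.
sec φ = 4.99  ⇒  cos φ = 0.2004  ⇒  φ ≈ 78.4°.

78.4°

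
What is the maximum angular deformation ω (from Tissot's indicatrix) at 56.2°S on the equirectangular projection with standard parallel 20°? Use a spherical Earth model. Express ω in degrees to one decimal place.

In the equirectangular projection with standard parallel φ₀ = 20° (x = Rλ cos φ₀, y = Rφ), meridians are true-scale (h = 1) and the parallel scale is k = cos φ₀ / cos φ.
At 56.2°: h = 1.000, k = 1.689; principal scales a = 1.689, b = 1.000.
sin(ω/2) = (a − b)/(a + b) = 0.6892/2.689 = 0.2563, so ω = 2 arcsin(0.2563) ≈ 29.7°.

29.7°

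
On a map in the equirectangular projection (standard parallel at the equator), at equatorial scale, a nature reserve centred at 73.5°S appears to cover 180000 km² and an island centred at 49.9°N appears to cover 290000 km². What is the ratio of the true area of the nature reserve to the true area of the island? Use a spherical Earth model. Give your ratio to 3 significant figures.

On the plate carrée, areal scale = h·k = 1 × sec φ, so true area = apparent × cos φ.
True area of nature reserve: 180000 × cos(73.5°) = 180000 × 0.2840 = 51120 km².
True area of island: 290000 × cos(49.9°) = 290000 × 0.6441 = 186800 km².
Ratio = 51120 / 186800 ≈ 0.274.

0.274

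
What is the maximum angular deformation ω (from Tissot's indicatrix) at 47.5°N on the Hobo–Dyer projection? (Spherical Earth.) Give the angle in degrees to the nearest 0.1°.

18.3°

The Hobo–Dyer projection is cylindrical equal-area with φ₀ = 37.5°. A cylindrical equal-area projection with standard parallel φ₀ has meridian scale h = cos φ / cos φ₀ and parallel scale k = cos φ₀ / cos φ (so areas are preserved, h·k = 1).
At 47.5°: h = 0.8516, k = 1.174; principal scales a = 1.174, b = 0.8516.
sin(ω/2) = (a − b)/(a + b) = 0.3227/2.026 = 0.1593, so ω = 2 arcsin(0.1593) ≈ 18.3°.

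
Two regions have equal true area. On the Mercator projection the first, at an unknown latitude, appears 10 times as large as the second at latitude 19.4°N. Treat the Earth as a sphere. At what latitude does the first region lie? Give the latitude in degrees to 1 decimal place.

On Mercator, (apparent₁)/(apparent₂) = sec²φ₁ / sec²φ₂ when true areas are equal.
cos²φ₂ / cos²φ₁ = 10  ⇒  cos φ₁ = cos 19.4° / √10 = 0.9432/3.162 = 0.2983.
φ₁ = arccos(0.2983) ≈ 72.6°.

72.6°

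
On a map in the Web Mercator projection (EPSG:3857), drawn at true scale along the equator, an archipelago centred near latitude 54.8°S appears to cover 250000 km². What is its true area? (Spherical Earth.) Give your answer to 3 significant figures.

For Mercator, h = k = sec φ (a conformal cylindrical projection has a single point scale, 1/cos φ).
Areal scale = k² = sec²φ = 1/cos²(54.8°) = 1/0.5764² = 3.010.
True area = apparent / (areal scale) = 250000 / 3.010 ≈ 83100 km².

83100 km²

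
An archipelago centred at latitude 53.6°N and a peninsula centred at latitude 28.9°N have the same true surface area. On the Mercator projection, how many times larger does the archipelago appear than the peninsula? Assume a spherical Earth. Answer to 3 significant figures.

Mercator areal scale is sec²φ.
At 53.6°: sec²(53.6°) = 1/0.5934² = 2.840.
At 28.9°: sec²(28.9°) = 1/0.8755² = 1.305.
Ratio = 2.840/1.305 = cos²(28.9°)/cos²(53.6°) ≈ 2.18.

2.18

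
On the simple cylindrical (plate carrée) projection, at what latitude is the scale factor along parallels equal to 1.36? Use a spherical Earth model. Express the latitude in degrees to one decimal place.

Plate carrée: h = 1, k = sec φ along parallels.
sec φ = 1.36  ⇒  cos φ = 0.7353  ⇒  φ ≈ 42.7°.

42.7°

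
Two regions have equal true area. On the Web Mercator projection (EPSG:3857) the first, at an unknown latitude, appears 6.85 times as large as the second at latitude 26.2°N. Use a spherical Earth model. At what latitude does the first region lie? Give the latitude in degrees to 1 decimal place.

For equal true areas on Mercator, apparent areas scale as sec²φ, so the ratio is cos²φ₂ / cos²φ₁.
cos²φ₂ / cos²φ₁ = 6.85  ⇒  cos φ₁ = cos 26.2° / √6.85 = 0.8973/2.617 = 0.3428.
φ₁ = arccos(0.3428) ≈ 70.0°.

70.0°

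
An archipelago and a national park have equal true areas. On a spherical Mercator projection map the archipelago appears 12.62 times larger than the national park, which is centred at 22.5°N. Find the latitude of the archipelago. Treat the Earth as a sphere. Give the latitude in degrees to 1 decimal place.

On Mercator, (apparent₁)/(apparent₂) = sec²φ₁ / sec²φ₂ when true areas are equal.
cos²φ₂ / cos²φ₁ = 12.62  ⇒  cos φ₁ = cos 22.5° / √12.62 = 0.9239/3.552 = 0.2601.
φ₁ = arccos(0.2601) ≈ 74.9°.

74.9°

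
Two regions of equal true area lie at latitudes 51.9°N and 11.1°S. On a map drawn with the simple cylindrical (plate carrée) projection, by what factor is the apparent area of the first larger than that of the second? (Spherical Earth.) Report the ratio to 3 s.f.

1.59

For the equirectangular projection with φ₀ = 0 (plate carrée), h = 1 along meridians and k = sec φ along parallels.
Areal scale at 51.9°: h·k = 1.000 × 1.621 = 1.621.
Areal scale at 11.1°: h·k = 1.000 × 1.019 = 1.019.
Ratio = 1.621/1.019 ≈ 1.59.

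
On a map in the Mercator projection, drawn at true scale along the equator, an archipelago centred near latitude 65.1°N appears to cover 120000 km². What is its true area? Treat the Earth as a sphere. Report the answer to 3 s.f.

Mercator is conformal, so the point scale is isotropic: h = k = sec φ = 1/cos φ.
Areal scale = k² = sec²φ = 1/cos²(65.1°) = 1/0.4210² = 5.641.
True area = apparent / (areal scale) = 120000 / 5.641 ≈ 21300 km².

21300 km²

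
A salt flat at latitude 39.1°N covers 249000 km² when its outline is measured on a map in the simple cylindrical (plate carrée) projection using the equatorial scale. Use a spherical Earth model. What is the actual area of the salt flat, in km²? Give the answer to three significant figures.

In the plate carrée (x = Rλ, y = Rφ), meridians are true-scale (h = 1) and parallels are stretched by k = sec φ.
Areal scale = h·k = 1 × sec φ; at 39.1°, h = 1.000, k = 1.289, so h·k = 1.289.
True area = apparent / (areal scale) = 249000 / 1.289 ≈ 193000 km².

193000 km²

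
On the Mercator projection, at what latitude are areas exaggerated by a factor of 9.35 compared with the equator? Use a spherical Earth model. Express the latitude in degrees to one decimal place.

Mercator areal scale is sec²φ.
sec²φ = 9.35  ⇒  cos²φ = 0.1070  ⇒  cos φ = 0.3270.
φ = arccos(0.3270) ≈ 70.9°.

70.9°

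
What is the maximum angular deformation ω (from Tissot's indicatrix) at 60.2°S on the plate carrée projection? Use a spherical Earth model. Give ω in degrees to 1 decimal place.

For the equirectangular projection with φ₀ = 0 (plate carrée), h = 1 along meridians and k = sec φ along parallels.
At 60.2°: h = 1.000, k = 2.012; principal scales a = 2.012, b = 1.000.
sin(ω/2) = (a − b)/(a + b) = 1.012/3.012 = 0.3360, so ω = 2 arcsin(0.3360) ≈ 39.3°.

39.3°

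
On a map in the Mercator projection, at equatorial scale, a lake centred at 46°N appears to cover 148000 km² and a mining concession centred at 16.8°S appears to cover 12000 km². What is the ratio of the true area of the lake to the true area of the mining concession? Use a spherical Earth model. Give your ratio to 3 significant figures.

Since Mercator area scale is 1/cos²φ, the true area equals the apparent area multiplied by cos²φ.
True area of lake: 148000 × cos²(46°) = 148000 × 0.4826 = 71420 km².
True area of mining concession: 12000 × cos²(16.8°) = 12000 × 0.9165 = 11000 km².
Ratio = 71420 / 11000 ≈ 6.49.

6.49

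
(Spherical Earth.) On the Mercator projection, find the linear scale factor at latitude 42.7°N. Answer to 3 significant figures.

1.36

The Mercator projection is conformal; its linear scale factor is the same in every direction and equals sec φ = 1/cos φ.
k = 1/cos 42.7° = 1/0.7349 = 1.361.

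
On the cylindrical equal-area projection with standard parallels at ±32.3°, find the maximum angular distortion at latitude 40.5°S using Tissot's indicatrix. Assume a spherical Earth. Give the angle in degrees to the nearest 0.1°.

Cylindrical equal-area (φ₀ = 32.3°): h = cos φ / cos 32.3° along meridians, k = cos 32.3° / cos φ along parallels; h·k = 1.
At 40.5°: h = 0.8996, k = 1.112; principal scales a = 1.112, b = 0.8996.
sin(ω/2) = (a − b)/(a + b) = 0.2120/2.011 = 0.1054, so ω = 2 arcsin(0.1054) ≈ 12.1°.

12.1°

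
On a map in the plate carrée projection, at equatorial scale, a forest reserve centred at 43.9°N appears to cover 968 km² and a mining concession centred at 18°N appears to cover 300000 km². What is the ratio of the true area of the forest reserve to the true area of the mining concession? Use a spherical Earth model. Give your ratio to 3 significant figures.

On the plate carrée, areal scale = h·k = 1 × sec φ, so true area = apparent × cos φ.
True area of forest reserve: 968 × cos(43.9°) = 968 × 0.7206 = 697.5 km².
True area of mining concession: 300000 × cos(18°) = 300000 × 0.9511 = 285300 km².
Ratio = 697.5 / 285300 ≈ 0.00244.

0.00244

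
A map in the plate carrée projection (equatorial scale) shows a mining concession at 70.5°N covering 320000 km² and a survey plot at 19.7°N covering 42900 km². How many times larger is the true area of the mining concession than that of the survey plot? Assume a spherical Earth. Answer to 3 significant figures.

2.64

On the plate carrée, areal scale = h·k = 1 × sec φ, so true area = apparent × cos φ.
True area of mining concession: 320000 × cos(70.5°) = 320000 × 0.3338 = 106800 km².
True area of survey plot: 42900 × cos(19.7°) = 42900 × 0.9415 = 40390 km².
Ratio = 106800 / 40390 ≈ 2.64.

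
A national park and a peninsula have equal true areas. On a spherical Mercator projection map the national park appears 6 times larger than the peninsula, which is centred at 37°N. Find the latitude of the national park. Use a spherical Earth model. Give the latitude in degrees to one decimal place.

71.0°

Mercator areal scale is sec²φ, so apparent-area ratio = sec²φ₁ / sec²φ₂ = cos²φ₂ / cos²φ₁.
cos²φ₂ / cos²φ₁ = 6  ⇒  cos φ₁ = cos 37° / √6 = 0.7986/2.449 = 0.3260.
φ₁ = arccos(0.3260) ≈ 71.0°.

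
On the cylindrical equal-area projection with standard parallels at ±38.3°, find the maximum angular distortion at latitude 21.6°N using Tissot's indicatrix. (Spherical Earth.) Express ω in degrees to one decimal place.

Cylindrical equal-area (φ₀ = 38.3°): h = cos φ / cos 38.3° along meridians, k = cos 38.3° / cos φ along parallels; h·k = 1.
At 21.6°: h = 1.185, k = 0.8440; principal scales a = 1.185, b = 0.8440.
sin(ω/2) = (a − b)/(a + b) = 0.3407/2.029 = 0.1679, so ω = 2 arcsin(0.1679) ≈ 19.3°.

19.3°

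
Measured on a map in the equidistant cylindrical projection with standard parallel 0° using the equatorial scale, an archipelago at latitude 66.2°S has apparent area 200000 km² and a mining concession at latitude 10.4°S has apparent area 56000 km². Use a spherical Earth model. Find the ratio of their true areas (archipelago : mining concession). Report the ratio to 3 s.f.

1.47

Plate carrée has h = 1 and k = sec φ, giving areal scale sec φ; true area = (apparent area) · cos φ.
True area of archipelago: 200000 × cos(66.2°) = 200000 × 0.4035 = 80710 km².
True area of mining concession: 56000 × cos(10.4°) = 56000 × 0.9836 = 55080 km².
Ratio = 80710 / 55080 ≈ 1.47.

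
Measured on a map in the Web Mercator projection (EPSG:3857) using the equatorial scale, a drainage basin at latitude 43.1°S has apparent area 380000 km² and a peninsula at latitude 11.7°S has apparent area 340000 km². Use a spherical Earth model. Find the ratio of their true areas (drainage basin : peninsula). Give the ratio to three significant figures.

On Mercator the areal scale is sec²φ, so true area = apparent × cos²φ.
True area of drainage basin: 380000 × cos²(43.1°) = 380000 × 0.5331 = 202600 km².
True area of peninsula: 340000 × cos²(11.7°) = 340000 × 0.9589 = 326000 km².
Ratio = 202600 / 326000 ≈ 0.621.

0.621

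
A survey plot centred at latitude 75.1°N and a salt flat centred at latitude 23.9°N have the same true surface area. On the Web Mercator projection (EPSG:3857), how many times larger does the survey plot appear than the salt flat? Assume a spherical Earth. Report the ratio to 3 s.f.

12.6

Mercator is conformal with k = sec φ, so areal scale = k² = sec²φ.
At 75.1°: sec²(75.1°) = 1/0.2571² = 15.12.
At 23.9°: sec²(23.9°) = 1/0.9143² = 1.196.
Ratio = 15.12/1.196 = cos²(23.9°)/cos²(75.1°) ≈ 12.6.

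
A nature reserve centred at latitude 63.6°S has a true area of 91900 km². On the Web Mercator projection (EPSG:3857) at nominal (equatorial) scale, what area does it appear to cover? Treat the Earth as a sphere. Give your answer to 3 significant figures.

465000 km²

The Mercator projection is conformal; its linear scale factor is the same in every direction and equals sec φ = 1/cos φ.
Areal scale = k² = sec²φ = 1/cos²(63.6°) = 1/0.4446² = 5.058.
Apparent area = 91900 × 5.058 ≈ 465000 km².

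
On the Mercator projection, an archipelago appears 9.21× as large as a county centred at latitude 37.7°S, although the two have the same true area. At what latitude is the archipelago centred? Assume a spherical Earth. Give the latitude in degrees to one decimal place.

74.9°

For equal true areas on Mercator, apparent areas scale as sec²φ, so the ratio is cos²φ₂ / cos²φ₁.
cos²φ₂ / cos²φ₁ = 9.21  ⇒  cos φ₁ = cos 37.7° / √9.21 = 0.7912/3.035 = 0.2607.
φ₁ = arccos(0.2607) ≈ 74.9°.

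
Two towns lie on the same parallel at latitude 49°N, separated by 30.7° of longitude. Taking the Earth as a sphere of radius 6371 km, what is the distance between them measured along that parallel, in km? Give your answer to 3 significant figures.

Arc length along a parallel = R cos φ · Δλ (with Δλ in radians).
= 6371 × cos 49° × (30.7° × π/180) = 6371 × 0.6561 × 0.5358 ≈ 2240 km.

2240 km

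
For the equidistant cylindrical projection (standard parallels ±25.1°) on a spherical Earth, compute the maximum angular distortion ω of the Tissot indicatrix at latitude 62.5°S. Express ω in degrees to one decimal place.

37.9°

The equidistant cylindrical projection with φ₀ = 25.1° has h = 1 (meridians true) and k = cos φ₀ / cos φ along parallels.
At 62.5°: h = 1.000, k = 1.961; principal scales a = 1.961, b = 1.000.
sin(ω/2) = (a − b)/(a + b) = 0.9612/2.961 = 0.3246, so ω = 2 arcsin(0.3246) ≈ 37.9°.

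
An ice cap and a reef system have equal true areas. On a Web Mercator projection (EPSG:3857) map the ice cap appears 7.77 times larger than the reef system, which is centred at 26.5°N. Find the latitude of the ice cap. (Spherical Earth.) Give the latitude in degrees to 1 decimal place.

For equal true areas on Mercator, apparent areas scale as sec²φ, so the ratio is cos²φ₂ / cos²φ₁.
cos²φ₂ / cos²φ₁ = 7.77  ⇒  cos φ₁ = cos 26.5° / √7.77 = 0.8949/2.787 = 0.3211.
φ₁ = arccos(0.3211) ≈ 71.3°.

71.3°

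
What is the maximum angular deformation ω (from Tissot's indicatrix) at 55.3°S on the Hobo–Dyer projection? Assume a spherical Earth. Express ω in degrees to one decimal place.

Hobo–Dyer is a cylindrical equal-area projection with standard parallels at ±37.5°. A cylindrical equal-area projection with standard parallel φ₀ has meridian scale h = cos φ / cos φ₀ and parallel scale k = cos φ₀ / cos φ (so areas are preserved, h·k = 1).
At 55.3°: h = 0.7176, k = 1.394; principal scales a = 1.394, b = 0.7176.
sin(ω/2) = (a − b)/(a + b) = 0.6760/2.111 = 0.3202, so ω = 2 arcsin(0.3202) ≈ 37.4°.

37.4°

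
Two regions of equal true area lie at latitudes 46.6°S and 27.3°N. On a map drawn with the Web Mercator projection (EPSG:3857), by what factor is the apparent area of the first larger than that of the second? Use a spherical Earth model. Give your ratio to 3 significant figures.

Mercator areal scale is sec²φ.
At 46.6°: sec²(46.6°) = 1/0.6871² = 2.118.
At 27.3°: sec²(27.3°) = 1/0.8886² = 1.266.
Ratio = 2.118/1.266 = cos²(27.3°)/cos²(46.6°) ≈ 1.67.

1.67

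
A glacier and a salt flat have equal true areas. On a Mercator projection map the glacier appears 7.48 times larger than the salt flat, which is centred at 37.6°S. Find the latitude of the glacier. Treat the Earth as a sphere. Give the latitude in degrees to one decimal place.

73.2°

Mercator areal scale is sec²φ, so apparent-area ratio = sec²φ₁ / sec²φ₂ = cos²φ₂ / cos²φ₁.
cos²φ₂ / cos²φ₁ = 7.48  ⇒  cos φ₁ = cos 37.6° / √7.48 = 0.7923/2.735 = 0.2897.
φ₁ = arccos(0.2897) ≈ 73.2°.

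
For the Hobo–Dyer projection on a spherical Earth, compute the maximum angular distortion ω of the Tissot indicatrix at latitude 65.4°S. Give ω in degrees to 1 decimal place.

Hobo–Dyer is a cylindrical equal-area projection with standard parallels at ±37.5°. For cylindrical equal-area with standard parallel φ₀, h = cos φ / cos φ₀ and k = cos φ₀ / cos φ, so h·k = 1.
At 65.4°: h = 0.5247, k = 1.906; principal scales a = 1.906, b = 0.5247.
sin(ω/2) = (a − b)/(a + b) = 1.381/2.431 = 0.5682, so ω = 2 arcsin(0.5682) ≈ 69.3°.

69.3°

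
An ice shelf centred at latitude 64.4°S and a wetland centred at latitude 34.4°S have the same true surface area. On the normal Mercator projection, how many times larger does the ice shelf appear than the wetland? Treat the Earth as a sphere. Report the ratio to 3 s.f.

Mercator is conformal with k = sec φ, so areal scale = k² = sec²φ.
At 64.4°: sec²(64.4°) = 1/0.4321² = 5.356.
At 34.4°: sec²(34.4°) = 1/0.8251² = 1.469.
Ratio = 5.356/1.469 = cos²(34.4°)/cos²(64.4°) ≈ 3.65.

3.65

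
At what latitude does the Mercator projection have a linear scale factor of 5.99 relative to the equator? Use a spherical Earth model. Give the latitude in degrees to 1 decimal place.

80.4°

Mercator scale is k = sec φ = 1/cos φ.
1/cos φ = 5.99  ⇒  cos φ = 0.1669  ⇒  φ = arccos(0.1669) ≈ 80.4°.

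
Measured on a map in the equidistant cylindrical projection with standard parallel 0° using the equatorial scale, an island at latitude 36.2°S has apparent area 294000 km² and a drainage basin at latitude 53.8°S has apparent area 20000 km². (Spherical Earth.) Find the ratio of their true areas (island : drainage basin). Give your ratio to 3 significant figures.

20.1

On the plate carrée, areal scale = h·k = 1 × sec φ, so true area = apparent × cos φ.
True area of island: 294000 × cos(36.2°) = 294000 × 0.8070 = 237200 km².
True area of drainage basin: 20000 × cos(53.8°) = 20000 × 0.5906 = 11810 km².
Ratio = 237200 / 11810 ≈ 20.1.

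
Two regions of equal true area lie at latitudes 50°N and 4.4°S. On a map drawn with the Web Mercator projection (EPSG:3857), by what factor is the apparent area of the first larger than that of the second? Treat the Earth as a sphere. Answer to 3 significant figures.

2.41

Mercator is conformal with k = sec φ, so areal scale = k² = sec²φ.
At 50°: sec²(50°) = 1/0.6428² = 2.420.
At 4.4°: sec²(4.4°) = 1/0.9971² = 1.006.
Ratio = 2.420/1.006 = cos²(4.4°)/cos²(50°) ≈ 2.41.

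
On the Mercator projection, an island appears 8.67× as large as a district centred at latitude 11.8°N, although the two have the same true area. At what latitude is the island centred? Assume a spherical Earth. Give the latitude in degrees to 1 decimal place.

For equal true areas on Mercator, apparent areas scale as sec²φ, so the ratio is cos²φ₂ / cos²φ₁.
cos²φ₂ / cos²φ₁ = 8.67  ⇒  cos φ₁ = cos 11.8° / √8.67 = 0.9789/2.944 = 0.3324.
φ₁ = arccos(0.3324) ≈ 70.6°.

70.6°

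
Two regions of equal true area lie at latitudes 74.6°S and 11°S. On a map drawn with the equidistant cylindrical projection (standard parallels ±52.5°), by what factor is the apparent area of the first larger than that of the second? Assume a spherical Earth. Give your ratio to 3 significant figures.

3.70

With standard parallel φ₀ = 52.5°, the equirectangular projection gives x = Rλ cos φ₀, y = Rφ, so h = 1 and k = cos 52.5° / cos φ.
Areal scale at 74.6°: h·k = 1.000 × 2.292 = 2.292.
Areal scale at 11°: h·k = 1.000 × 0.6202 = 0.6202.
Ratio = 2.292/0.6202 ≈ 3.70.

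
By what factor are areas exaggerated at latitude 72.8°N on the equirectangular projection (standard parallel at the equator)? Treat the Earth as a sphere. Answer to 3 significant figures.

3.38

Plate carrée maps x = Rλ, y = Rφ. The meridian scale is h = 1 and the parallel scale is k = 1/cos φ = sec φ.
Areal scale = h·k = 1 × sec φ; at 72.8°, h = 1.000, k = 3.382, so h·k = 3.382.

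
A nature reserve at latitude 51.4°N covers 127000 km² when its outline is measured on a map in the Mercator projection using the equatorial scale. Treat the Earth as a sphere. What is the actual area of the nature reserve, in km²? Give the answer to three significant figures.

For Mercator, h = k = sec φ (a conformal cylindrical projection has a single point scale, 1/cos φ).
Areal scale = k² = sec²φ = 1/cos²(51.4°) = 1/0.6239² = 2.569.
True area = apparent / (areal scale) = 127000 / 2.569 ≈ 49400 km².

49400 km²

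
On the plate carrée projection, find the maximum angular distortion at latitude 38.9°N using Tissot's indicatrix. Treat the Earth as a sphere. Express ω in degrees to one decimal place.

In the plate carrée (x = Rλ, y = Rφ), meridians are true-scale (h = 1) and parallels are stretched by k = sec φ.
At 38.9°: h = 1.000, k = 1.285; principal scales a = 1.285, b = 1.000.
sin(ω/2) = (a − b)/(a + b) = 0.2849/2.285 = 0.1247, so ω = 2 arcsin(0.1247) ≈ 14.3°.

14.3°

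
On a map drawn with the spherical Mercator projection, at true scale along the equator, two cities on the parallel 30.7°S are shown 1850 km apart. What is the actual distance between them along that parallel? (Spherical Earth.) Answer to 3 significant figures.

1590 km

Mercator is conformal, so the point scale is isotropic: h = k = sec φ = 1/cos φ.
Along the parallel at 30.7°, map distances are exaggerated by k = sec 30.7° = 1.163.
True distance = 1850 / 1.163 = 1850 × cos 30.7° ≈ 1590 km.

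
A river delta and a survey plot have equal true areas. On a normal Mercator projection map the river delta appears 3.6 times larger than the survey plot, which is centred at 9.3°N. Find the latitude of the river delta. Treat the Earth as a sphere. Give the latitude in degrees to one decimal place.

58.7°

On Mercator, (apparent₁)/(apparent₂) = sec²φ₁ / sec²φ₂ when true areas are equal.
cos²φ₂ / cos²φ₁ = 3.6  ⇒  cos φ₁ = cos 9.3° / √3.6 = 0.9869/1.897 = 0.5201.
φ₁ = arccos(0.5201) ≈ 58.7°.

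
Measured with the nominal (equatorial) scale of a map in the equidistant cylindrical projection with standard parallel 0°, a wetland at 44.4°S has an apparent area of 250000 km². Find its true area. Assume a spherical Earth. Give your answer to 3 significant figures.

In the plate carrée (x = Rλ, y = Rφ), meridians are true-scale (h = 1) and parallels are stretched by k = sec φ.
Areal scale = h·k = 1 × sec φ; at 44.4°, h = 1.000, k = 1.400, so h·k = 1.400.
True area = apparent / (areal scale) = 250000 / 1.400 ≈ 179000 km².

179000 km²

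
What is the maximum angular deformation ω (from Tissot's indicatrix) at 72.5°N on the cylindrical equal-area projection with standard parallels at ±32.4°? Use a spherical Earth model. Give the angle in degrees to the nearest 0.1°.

101.6°

Cylindrical equal-area (φ₀ = 32.4°): h = cos φ / cos 32.4° along meridians, k = cos 32.4° / cos φ along parallels; h·k = 1.
At 72.5°: h = 0.3561, k = 2.808; principal scales a = 2.808, b = 0.3561.
sin(ω/2) = (a − b)/(a + b) = 2.452/3.164 = 0.7749, so ω = 2 arcsin(0.7749) ≈ 101.6°.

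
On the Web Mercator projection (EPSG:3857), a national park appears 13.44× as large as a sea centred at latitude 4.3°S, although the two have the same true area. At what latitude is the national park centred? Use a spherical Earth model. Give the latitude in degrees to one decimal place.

On Mercator, (apparent₁)/(apparent₂) = sec²φ₁ / sec²φ₂ when true areas are equal.
cos²φ₂ / cos²φ₁ = 13.44  ⇒  cos φ₁ = cos 4.3° / √13.44 = 0.9972/3.666 = 0.2720.
φ₁ = arccos(0.2720) ≈ 74.2°.

74.2°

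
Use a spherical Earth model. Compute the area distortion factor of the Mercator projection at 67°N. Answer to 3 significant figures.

The Mercator projection is conformal; its linear scale factor is the same in every direction and equals sec φ = 1/cos φ.
Areal scale = k² = sec²φ = 1/cos²(67°) = 1/0.3907² = 6.550.

6.55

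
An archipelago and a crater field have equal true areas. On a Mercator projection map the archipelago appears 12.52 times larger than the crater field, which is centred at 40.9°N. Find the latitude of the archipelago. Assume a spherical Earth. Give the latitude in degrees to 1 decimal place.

On Mercator, (apparent₁)/(apparent₂) = sec²φ₁ / sec²φ₂ when true areas are equal.
cos²φ₂ / cos²φ₁ = 12.52  ⇒  cos φ₁ = cos 40.9° / √12.52 = 0.7559/3.538 = 0.2136.
φ₁ = arccos(0.2136) ≈ 77.7°.

77.7°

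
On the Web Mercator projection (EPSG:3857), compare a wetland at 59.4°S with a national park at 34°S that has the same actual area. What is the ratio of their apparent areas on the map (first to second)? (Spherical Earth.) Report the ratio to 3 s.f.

On Mercator, area is exaggerated by sec²φ = 1/cos²φ.
At 59.4°: sec²(59.4°) = 1/0.5090² = 3.859.
At 34°: sec²(34°) = 1/0.8290² = 1.455.
Ratio = 3.859/1.455 = cos²(34°)/cos²(59.4°) ≈ 2.65.

2.65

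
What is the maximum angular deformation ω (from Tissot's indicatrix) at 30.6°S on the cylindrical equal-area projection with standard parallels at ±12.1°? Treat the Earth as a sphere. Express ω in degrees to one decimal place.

14.6°

For cylindrical equal-area with standard parallel φ₀, h = cos φ / cos φ₀ and k = cos φ₀ / cos φ, so h·k = 1.
At 30.6°: h = 0.8803, k = 1.136; principal scales a = 1.136, b = 0.8803.
sin(ω/2) = (a − b)/(a + b) = 0.2557/2.016 = 0.1268, so ω = 2 arcsin(0.1268) ≈ 14.6°.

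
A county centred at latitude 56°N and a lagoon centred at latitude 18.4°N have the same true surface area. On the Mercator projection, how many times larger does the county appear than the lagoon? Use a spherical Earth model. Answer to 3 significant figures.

On Mercator, area is exaggerated by sec²φ = 1/cos²φ.
At 56°: sec²(56°) = 1/0.5592² = 3.198.
At 18.4°: sec²(18.4°) = 1/0.9489² = 1.111.
Ratio = 3.198/1.111 = cos²(18.4°)/cos²(56°) ≈ 2.88.

2.88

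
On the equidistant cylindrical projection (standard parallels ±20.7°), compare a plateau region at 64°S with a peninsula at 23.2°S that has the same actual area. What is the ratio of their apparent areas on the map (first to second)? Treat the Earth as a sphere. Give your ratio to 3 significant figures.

The equidistant cylindrical projection with φ₀ = 20.7° has h = 1 (meridians true) and k = cos φ₀ / cos φ along parallels.
Areal scale at 64°: h·k = 1.000 × 2.134 = 2.134.
Areal scale at 23.2°: h·k = 1.000 × 1.018 = 1.018.
Ratio = 2.134/1.018 ≈ 2.10.

2.10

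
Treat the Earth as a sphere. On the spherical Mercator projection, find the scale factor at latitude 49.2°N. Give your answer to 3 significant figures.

1.53

The Mercator projection is conformal; its linear scale factor is the same in every direction and equals sec φ = 1/cos φ.
k = 1/cos 49.2° = 1/0.6534 = 1.530.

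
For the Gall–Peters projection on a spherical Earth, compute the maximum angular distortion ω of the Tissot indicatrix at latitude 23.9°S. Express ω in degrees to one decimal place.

The Gall–Peters projection is cylindrical equal-area with φ₀ = 45°. For cylindrical equal-area with standard parallel φ₀, h = cos φ / cos φ₀ and k = cos φ₀ / cos φ, so h·k = 1.
At 23.9°: h = 1.293, k = 0.7734; principal scales a = 1.293, b = 0.7734.
sin(ω/2) = (a − b)/(a + b) = 0.5195/2.066 = 0.2514, so ω = 2 arcsin(0.2514) ≈ 29.1°.

29.1°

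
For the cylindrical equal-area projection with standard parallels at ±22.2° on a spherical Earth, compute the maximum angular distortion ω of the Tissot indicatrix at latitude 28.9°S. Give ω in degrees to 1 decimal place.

6.4°

Cylindrical equal-area (φ₀ = 22.2°): h = cos φ / cos 22.2° along meridians, k = cos 22.2° / cos φ along parallels; h·k = 1.
At 28.9°: h = 0.9456, k = 1.058; principal scales a = 1.058, b = 0.9456.
sin(ω/2) = (a − b)/(a + b) = 0.1120/2.003 = 0.05592, so ω = 2 arcsin(0.05592) ≈ 6.4°.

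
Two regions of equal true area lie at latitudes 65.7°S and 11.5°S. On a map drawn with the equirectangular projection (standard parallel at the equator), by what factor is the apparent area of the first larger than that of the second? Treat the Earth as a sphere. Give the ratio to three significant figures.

Plate carrée maps x = Rλ, y = Rφ. The meridian scale is h = 1 and the parallel scale is k = 1/cos φ = sec φ.
Areal scale at 65.7°: h·k = 1.000 × 2.430 = 2.430.
Areal scale at 11.5°: h·k = 1.000 × 1.020 = 1.020.
Ratio = 2.430/1.020 ≈ 2.38.

2.38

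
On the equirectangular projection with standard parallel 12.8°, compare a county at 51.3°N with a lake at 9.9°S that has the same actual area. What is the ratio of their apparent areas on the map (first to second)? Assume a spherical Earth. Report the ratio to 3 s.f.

1.58

In the equirectangular projection with standard parallel φ₀ = 12.8° (x = Rλ cos φ₀, y = Rφ), meridians are true-scale (h = 1) and the parallel scale is k = cos φ₀ / cos φ.
Areal scale at 51.3°: h·k = 1.000 × 1.560 = 1.560.
Areal scale at 9.9°: h·k = 1.000 × 0.9899 = 0.9899.
Ratio = 1.560/0.9899 ≈ 1.58.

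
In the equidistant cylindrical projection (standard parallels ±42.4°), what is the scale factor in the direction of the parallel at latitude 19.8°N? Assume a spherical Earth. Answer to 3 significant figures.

In the equirectangular projection with standard parallel φ₀ = 42.4° (x = Rλ cos φ₀, y = Rφ), meridians are true-scale (h = 1) and the parallel scale is k = cos φ₀ / cos φ.
k = cos 42.4° / cos 19.8° = 0.7385/0.9409 = 0.7849.

0.785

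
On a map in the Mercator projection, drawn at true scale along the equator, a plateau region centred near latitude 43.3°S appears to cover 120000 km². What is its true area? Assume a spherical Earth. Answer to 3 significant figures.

For Mercator, h = k = sec φ (a conformal cylindrical projection has a single point scale, 1/cos φ).
Areal scale = k² = sec²φ = 1/cos²(43.3°) = 1/0.7278² = 1.888.
True area = apparent / (areal scale) = 120000 / 1.888 ≈ 63600 km².

63600 km²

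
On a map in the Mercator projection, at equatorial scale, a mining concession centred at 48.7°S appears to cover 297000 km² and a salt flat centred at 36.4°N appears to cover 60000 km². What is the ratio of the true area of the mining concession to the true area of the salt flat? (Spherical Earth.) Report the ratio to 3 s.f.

Mercator's areal exaggeration is sec²φ; hence true area = (apparent area) · cos²φ.
True area of mining concession: 297000 × cos²(48.7°) = 297000 × 0.4356 = 129400 km².
True area of salt flat: 60000 × cos²(36.4°) = 60000 × 0.6479 = 38870 km².
Ratio = 129400 / 38870 ≈ 3.33.

3.33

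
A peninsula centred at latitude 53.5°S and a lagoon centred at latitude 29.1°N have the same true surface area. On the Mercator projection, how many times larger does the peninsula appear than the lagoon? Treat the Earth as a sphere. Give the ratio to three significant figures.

Mercator is conformal with k = sec φ, so areal scale = k² = sec²φ.
At 53.5°: sec²(53.5°) = 1/0.5948² = 2.826.
At 29.1°: sec²(29.1°) = 1/0.8738² = 1.310.
Ratio = 2.826/1.310 = cos²(29.1°)/cos²(53.5°) ≈ 2.16.

2.16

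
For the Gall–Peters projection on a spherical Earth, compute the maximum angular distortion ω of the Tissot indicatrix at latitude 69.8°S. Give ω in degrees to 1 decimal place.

75.9°

Gall–Peters is a cylindrical equal-area projection with standard parallels at ±45°. For cylindrical equal-area with standard parallel φ₀, h = cos φ / cos φ₀ and k = cos φ₀ / cos φ, so h·k = 1.
At 69.8°: h = 0.4883, k = 2.048; principal scales a = 2.048, b = 0.4883.
sin(ω/2) = (a − b)/(a + b) = 1.559/2.536 = 0.6149, so ω = 2 arcsin(0.6149) ≈ 75.9°.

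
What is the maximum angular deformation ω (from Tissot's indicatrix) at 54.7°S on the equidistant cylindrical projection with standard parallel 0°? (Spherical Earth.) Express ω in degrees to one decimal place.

For the equirectangular projection with φ₀ = 0 (plate carrée), h = 1 along meridians and k = sec φ along parallels.
At 54.7°: h = 1.000, k = 1.731; principal scales a = 1.731, b = 1.000.
sin(ω/2) = (a − b)/(a + b) = 0.7305/2.731 = 0.2675, so ω = 2 arcsin(0.2675) ≈ 31.0°.

31.0°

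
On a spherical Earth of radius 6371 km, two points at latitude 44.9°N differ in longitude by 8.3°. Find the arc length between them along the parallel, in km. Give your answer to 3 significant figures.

654 km

Arc length along a parallel = R cos φ · Δλ (with Δλ in radians).
= 6371 × cos 44.9° × (8.3° × π/180) = 6371 × 0.7083 × 0.1449 ≈ 654 km.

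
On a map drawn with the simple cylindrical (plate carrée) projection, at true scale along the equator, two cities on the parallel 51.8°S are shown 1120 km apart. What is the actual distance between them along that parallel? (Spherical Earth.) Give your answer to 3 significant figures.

For the equirectangular projection with φ₀ = 0 (plate carrée), h = 1 along meridians and k = sec φ along parallels.
Along the parallel at 51.8°, map distances are exaggerated by k = sec 51.8° = 1.617.
True distance = 1120 / 1.617 = 1120 × cos 51.8° ≈ 693 km.

693 km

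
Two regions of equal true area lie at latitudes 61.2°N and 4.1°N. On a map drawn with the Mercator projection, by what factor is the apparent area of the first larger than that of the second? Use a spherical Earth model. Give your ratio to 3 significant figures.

4.29

Mercator is conformal with k = sec φ, so areal scale = k² = sec²φ.
At 61.2°: sec²(61.2°) = 1/0.4818² = 4.309.
At 4.1°: sec²(4.1°) = 1/0.9974² = 1.005.
Ratio = 4.309/1.005 = cos²(4.1°)/cos²(61.2°) ≈ 4.29.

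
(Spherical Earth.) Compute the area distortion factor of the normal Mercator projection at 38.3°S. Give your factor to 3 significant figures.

The Mercator projection is conformal; its linear scale factor is the same in every direction and equals sec φ = 1/cos φ.
Areal scale = k² = sec²φ = 1/cos²(38.3°) = 1/0.7848² = 1.624.

1.62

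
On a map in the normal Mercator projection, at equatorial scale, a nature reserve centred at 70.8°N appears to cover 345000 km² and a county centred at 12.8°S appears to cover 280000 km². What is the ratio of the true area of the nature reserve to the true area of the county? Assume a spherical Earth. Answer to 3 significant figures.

On Mercator the areal scale is sec²φ, so true area = apparent × cos²φ.
True area of nature reserve: 345000 × cos²(70.8°) = 345000 × 0.1082 = 37310 km².
True area of county: 280000 × cos²(12.8°) = 280000 × 0.9509 = 266300 km².
Ratio = 37310 / 266300 ≈ 0.140.

0.140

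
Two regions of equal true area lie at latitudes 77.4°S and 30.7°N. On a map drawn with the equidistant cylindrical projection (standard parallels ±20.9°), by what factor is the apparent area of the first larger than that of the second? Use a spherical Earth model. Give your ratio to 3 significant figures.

In the equirectangular projection with standard parallel φ₀ = 20.9° (x = Rλ cos φ₀, y = Rφ), meridians are true-scale (h = 1) and the parallel scale is k = cos φ₀ / cos φ.
Areal scale at 77.4°: h·k = 1.000 × 4.283 = 4.283.
Areal scale at 30.7°: h·k = 1.000 × 1.086 = 1.086.
Ratio = 4.283/1.086 ≈ 3.94.

3.94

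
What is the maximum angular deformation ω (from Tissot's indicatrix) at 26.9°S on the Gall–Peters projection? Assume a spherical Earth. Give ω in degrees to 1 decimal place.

26.4°

Gall–Peters is a cylindrical equal-area projection with standard parallels at ±45°. Cylindrical equal-area (φ₀ = 45°): h = cos φ / cos 45° along meridians, k = cos 45° / cos φ along parallels; h·k = 1.
At 26.9°: h = 1.261, k = 0.7929; principal scales a = 1.261, b = 0.7929.
sin(ω/2) = (a − b)/(a + b) = 0.4683/2.054 = 0.2280, so ω = 2 arcsin(0.2280) ≈ 26.4°.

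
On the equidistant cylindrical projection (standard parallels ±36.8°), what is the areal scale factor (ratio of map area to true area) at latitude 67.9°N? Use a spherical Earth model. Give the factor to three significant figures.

2.13

With standard parallel φ₀ = 36.8°, the equirectangular projection gives x = Rλ cos φ₀, y = Rφ, so h = 1 and k = cos 36.8° / cos φ.
Areal scale = h·k = 1 × cos φ₀ / cos φ; at 67.9°, h = 1.000, k = 2.128, so h·k = 2.128.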